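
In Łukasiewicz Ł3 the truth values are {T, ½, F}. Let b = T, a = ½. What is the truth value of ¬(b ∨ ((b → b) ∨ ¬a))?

b → b = T → T = T
¬a = ¬½ = ½
(b → b) ∨ ¬a = T ∨ ½ = T
b ∨ ((b → b) ∨ ¬a) = T ∨ T = T
¬(b ∨ ((b → b) ∨ ¬a)) = ¬T = F

F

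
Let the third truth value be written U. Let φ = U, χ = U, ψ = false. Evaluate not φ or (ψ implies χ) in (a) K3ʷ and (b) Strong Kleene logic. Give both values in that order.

In K3ʷ: not φ = not U = U
ψ implies χ = false implies U = U  [any arg is the third value ⇒ result is the third value]
not φ or (ψ implies χ) = U or U = U
In Strong Kleene logic: not φ = not U = U
ψ implies χ = false implies U = true  [not false or U]
not φ or (ψ implies χ) = U or true = true
They differ because K3ʷ and Strong Kleene logic treat U differently under the binary connectives.

U; true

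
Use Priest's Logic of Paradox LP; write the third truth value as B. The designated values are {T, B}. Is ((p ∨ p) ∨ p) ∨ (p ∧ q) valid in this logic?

Countermodel: p=F, q=T gives F, which is not designated.

No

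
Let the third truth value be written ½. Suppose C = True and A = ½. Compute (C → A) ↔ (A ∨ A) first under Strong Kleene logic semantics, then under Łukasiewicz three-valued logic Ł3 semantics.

In Strong Kleene logic: C → A = True → ½ = ½  [¬True ∨ ½]
A ∨ A = ½ ∨ ½ = ½
(C → A) ↔ (A ∨ A) = ½ ↔ ½ = ½
In Łukasiewicz three-valued logic Ł3: C → A = True → ½ = ½  [min(1, 1−1+½)]
A ∨ A = ½ ∨ ½ = ½
(C → A) ↔ (A ∨ A) = ½ ↔ ½ = True
They differ because Strong Kleene logic and Łukasiewicz three-valued logic Ł3 treat ½ differently under implication.

½; True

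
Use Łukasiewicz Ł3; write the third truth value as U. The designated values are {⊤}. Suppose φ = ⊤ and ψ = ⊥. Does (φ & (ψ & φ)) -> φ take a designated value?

Yes

ψ & φ = ⊥ & ⊤ = ⊥
φ & (ψ & φ) = ⊤ & ⊥ = ⊥
(φ & (ψ & φ)) -> φ = ⊥ -> ⊤ = ⊤
⊤ ∈ {⊤}.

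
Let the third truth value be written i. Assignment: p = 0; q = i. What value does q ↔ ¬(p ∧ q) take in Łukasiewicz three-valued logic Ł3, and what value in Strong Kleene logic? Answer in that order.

In Łukasiewicz three-valued logic Ł3: p ∧ q = 0 ∧ i = 0
¬(p ∧ q) = ¬0 = 1
q ↔ ¬(p ∧ q) = i ↔ 1 = i
In Strong Kleene logic: p ∧ q = 0 ∧ i = 0
¬(p ∧ q) = ¬0 = 1
q ↔ ¬(p ∧ q) = i ↔ 1 = i

i; i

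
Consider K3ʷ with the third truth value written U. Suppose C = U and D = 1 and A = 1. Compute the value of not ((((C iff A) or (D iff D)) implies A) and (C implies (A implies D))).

C iff A = U iff 1 = U
D iff D = 1 iff 1 = 1
(C iff A) or (D iff D) = U or 1 = U
((C iff A) or (D iff D)) implies A = U implies 1 = U  [any arg is the third value ⇒ result is the third value]
A implies D = 1 implies 1 = 1
C implies (A implies D) = U implies 1 = U
(((C iff A) or (D iff D)) implies A) and (C implies (A implies D)) = U and U = U
not ((((C iff A) or (D iff D)) implies A) and (C implies (A implies D))) = not U = U

U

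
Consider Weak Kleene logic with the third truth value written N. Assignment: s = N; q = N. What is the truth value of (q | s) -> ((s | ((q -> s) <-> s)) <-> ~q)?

N

q | s = N | N = N
q -> s = N -> N = N
(q -> s) <-> s = N <-> N = N
s | ((q -> s) <-> s) = N | N = N
~q = ~N = N
(s | ((q -> s) <-> s)) <-> ~q = N <-> N = N
(q | s) -> ((s | ((q -> s) <-> s)) <-> ~q) = N -> N = N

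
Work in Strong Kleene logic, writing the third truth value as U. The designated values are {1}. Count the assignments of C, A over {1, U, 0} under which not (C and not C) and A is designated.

2

Designated under: (C=1, A=1); (C=0, A=1).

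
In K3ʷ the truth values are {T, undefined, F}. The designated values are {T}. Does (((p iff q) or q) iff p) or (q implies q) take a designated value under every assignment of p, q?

Countermodel: p=T, q=undefined gives undefined, which is not designated.

No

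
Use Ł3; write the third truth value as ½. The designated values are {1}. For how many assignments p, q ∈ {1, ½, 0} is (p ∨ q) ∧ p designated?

3

Designated under: (p=1, q=1); (p=1, q=½); (p=1, q=0).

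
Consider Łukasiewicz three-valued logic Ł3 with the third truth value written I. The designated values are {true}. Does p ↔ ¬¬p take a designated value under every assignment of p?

Yes

Every assignment of p over {true, I, false} gives a value in {true}.
In particular, with p=I: p ↔ ¬¬p = true.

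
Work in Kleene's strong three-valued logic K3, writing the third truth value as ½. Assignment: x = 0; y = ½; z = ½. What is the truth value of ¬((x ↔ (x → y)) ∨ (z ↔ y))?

½

x → y = 0 → ½ = 1
x ↔ (x → y) = 0 ↔ 1 = 0
z ↔ y = ½ ↔ ½ = ½
(x ↔ (x → y)) ∨ (z ↔ y) = 0 ∨ ½ = ½
¬((x ↔ (x → y)) ∨ (z ↔ y)) = ¬½ = ½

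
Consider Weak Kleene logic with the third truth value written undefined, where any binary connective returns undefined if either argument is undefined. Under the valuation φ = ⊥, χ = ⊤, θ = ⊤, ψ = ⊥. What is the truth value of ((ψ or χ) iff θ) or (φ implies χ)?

ψ or χ = ⊥ or ⊤ = ⊤
(ψ or χ) iff θ = ⊤ iff ⊤ = ⊤
φ implies χ = ⊥ implies ⊤ = ⊤
((ψ or χ) iff θ) or (φ implies χ) = ⊤ or ⊤ = ⊤

⊤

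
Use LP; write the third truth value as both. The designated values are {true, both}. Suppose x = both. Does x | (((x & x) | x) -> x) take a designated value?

x & x = both & both = both
(x & x) | x = both | both = both
((x & x) | x) -> x = both -> both = both  [~both | both]
x | (((x & x) | x) -> x) = both | both = both
both ∈ {true, both}.

Yes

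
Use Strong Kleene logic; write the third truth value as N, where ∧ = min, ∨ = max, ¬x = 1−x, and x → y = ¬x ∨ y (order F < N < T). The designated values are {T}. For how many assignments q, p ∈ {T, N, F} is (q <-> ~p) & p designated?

Designated under: (q=F, p=T).

1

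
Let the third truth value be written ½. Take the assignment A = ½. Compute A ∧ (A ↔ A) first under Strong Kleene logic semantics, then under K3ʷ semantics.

½; ½

In Strong Kleene logic: A ↔ A = ½ ↔ ½ = ½
A ∧ (A ↔ A) = ½ ∧ ½ = ½
In K3ʷ: A ↔ A = ½ ↔ ½ = ½
A ∧ (A ↔ A) = ½ ∧ ½ = ½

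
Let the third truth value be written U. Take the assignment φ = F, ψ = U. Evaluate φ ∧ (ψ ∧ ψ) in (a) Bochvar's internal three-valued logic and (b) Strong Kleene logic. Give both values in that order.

U; F

In Bochvar's internal three-valued logic: ψ ∧ ψ = U ∧ U = U
φ ∧ (ψ ∧ ψ) = F ∧ U = U
In Strong Kleene logic: ψ ∧ ψ = U ∧ U = U
φ ∧ (ψ ∧ ψ) = F ∧ U = F
They differ because Bochvar's internal three-valued logic and Strong Kleene logic treat U differently under the binary connectives.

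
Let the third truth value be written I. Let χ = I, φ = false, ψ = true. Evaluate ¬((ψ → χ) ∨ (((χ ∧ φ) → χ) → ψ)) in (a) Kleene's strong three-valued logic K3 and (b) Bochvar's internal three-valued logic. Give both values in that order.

In Kleene's strong three-valued logic K3: ψ → χ = true → I = I  [¬true ∨ I]
χ ∧ φ = I ∧ false = false
(χ ∧ φ) → χ = false → I = true
((χ ∧ φ) → χ) → ψ = true → true = true
(ψ → χ) ∨ (((χ ∧ φ) → χ) → ψ) = I ∨ true = true
¬((ψ → χ) ∨ (((χ ∧ φ) → χ) → ψ)) = ¬true = false
In Bochvar's internal three-valued logic: ψ → χ = true → I = I  [any arg is the third value ⇒ result is the third value]
χ ∧ φ = I ∧ false = I
(χ ∧ φ) → χ = I → I = I
((χ ∧ φ) → χ) → ψ = I → true = I
(ψ → χ) ∨ (((χ ∧ φ) → χ) → ψ) = I ∨ I = I
¬((ψ → χ) ∨ (((χ ∧ φ) → χ) → ψ)) = ¬I = I
They differ because Kleene's strong three-valued logic K3 and Bochvar's internal three-valued logic treat I differently under the binary connectives.

false; I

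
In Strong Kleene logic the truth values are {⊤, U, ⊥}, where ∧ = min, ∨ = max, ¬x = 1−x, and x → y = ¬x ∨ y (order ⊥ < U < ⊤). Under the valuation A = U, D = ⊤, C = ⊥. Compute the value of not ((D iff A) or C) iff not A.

D iff A = ⊤ iff U = U
(D iff A) or C = U or ⊥ = U
not ((D iff A) or C) = not U = U
not A = not U = U
not ((D iff A) or C) iff not A = U iff U = U

U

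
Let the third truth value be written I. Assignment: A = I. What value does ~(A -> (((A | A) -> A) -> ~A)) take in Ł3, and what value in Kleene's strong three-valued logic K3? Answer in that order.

In Ł3: A | A = I | I = I
(A | A) -> A = I -> I = 1  [min(1, 1−½+½)]
~A = ~I = I
((A | A) -> A) -> ~A = 1 -> I = I
A -> (((A | A) -> A) -> ~A) = I -> I = 1
~(A -> (((A | A) -> A) -> ~A)) = ~1 = 0
In Kleene's strong three-valued logic K3: A | A = I | I = I
(A | A) -> A = I -> I = I
~A = ~I = I
((A | A) -> A) -> ~A = I -> I = I
A -> (((A | A) -> A) -> ~A) = I -> I = I
~(A -> (((A | A) -> A) -> ~A)) = ~I = I
They differ because Ł3 and Kleene's strong three-valued logic K3 treat I differently under implication.

0; I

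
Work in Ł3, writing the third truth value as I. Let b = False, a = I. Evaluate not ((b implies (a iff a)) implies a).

a iff a = I iff I = True  [1 − |½−½|]
b implies (a iff a) = False implies True = True
(b implies (a iff a)) implies a = True implies I = I
not ((b implies (a iff a)) implies a) = not I = I

I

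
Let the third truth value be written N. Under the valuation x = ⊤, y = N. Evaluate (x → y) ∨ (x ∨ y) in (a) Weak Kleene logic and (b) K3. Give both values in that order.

In Weak Kleene logic: x → y = ⊤ → N = N
x ∨ y = ⊤ ∨ N = N
(x → y) ∨ (x ∨ y) = N ∨ N = N
In K3: x → y = ⊤ → N = N
x ∨ y = ⊤ ∨ N = ⊤
(x → y) ∨ (x ∨ y) = N ∨ ⊤ = ⊤
They differ because Weak Kleene logic and K3 treat N differently under the binary connectives.

N; ⊤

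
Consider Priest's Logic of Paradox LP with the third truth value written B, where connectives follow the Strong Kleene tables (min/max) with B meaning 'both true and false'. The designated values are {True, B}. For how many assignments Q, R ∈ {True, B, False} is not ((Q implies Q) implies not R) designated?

Of the 9 assignments, 6 give a value in {True, B}.

6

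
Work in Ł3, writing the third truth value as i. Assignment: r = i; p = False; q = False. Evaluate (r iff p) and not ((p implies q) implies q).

i

r iff p = i iff False = i  [1 − |½−0|]
p implies q = False implies False = True
(p implies q) implies q = True implies False = False
not ((p implies q) implies q) = not False = True
(r iff p) and not ((p implies q) implies q) = i and True = i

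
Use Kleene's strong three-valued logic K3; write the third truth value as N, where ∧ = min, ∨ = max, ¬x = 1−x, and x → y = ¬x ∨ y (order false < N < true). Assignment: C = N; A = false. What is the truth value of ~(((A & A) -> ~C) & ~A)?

A & A = false & false = false
~C = ~N = N
(A & A) -> ~C = false -> N = true  [~false | N]
~A = ~false = true
((A & A) -> ~C) & ~A = true & true = true
~(((A & A) -> ~C) & ~A) = ~true = false

false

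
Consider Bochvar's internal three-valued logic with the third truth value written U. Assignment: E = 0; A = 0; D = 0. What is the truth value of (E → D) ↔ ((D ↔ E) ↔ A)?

E → D = 0 → 0 = 1
D ↔ E = 0 ↔ 0 = 1
(D ↔ E) ↔ A = 1 ↔ 0 = 0
(E → D) ↔ ((D ↔ E) ↔ A) = 1 ↔ 0 = 0

0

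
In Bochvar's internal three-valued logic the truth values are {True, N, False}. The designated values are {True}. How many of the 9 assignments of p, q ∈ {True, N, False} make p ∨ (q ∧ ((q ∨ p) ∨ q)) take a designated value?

Designated under: (p=True, q=True); (p=True, q=False); (p=False, q=True).

3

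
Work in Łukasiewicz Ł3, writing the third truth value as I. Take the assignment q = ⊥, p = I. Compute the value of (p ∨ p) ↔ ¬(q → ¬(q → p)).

p ∨ p = I ∨ I = I
q → p = ⊥ → I = ⊤  [min(1, 1−0+½)]
¬(q → p) = ¬⊤ = ⊥
q → ¬(q → p) = ⊥ → ⊥ = ⊤
¬(q → ¬(q → p)) = ¬⊤ = ⊥
(p ∨ p) ↔ ¬(q → ¬(q → p)) = I ↔ ⊥ = I

I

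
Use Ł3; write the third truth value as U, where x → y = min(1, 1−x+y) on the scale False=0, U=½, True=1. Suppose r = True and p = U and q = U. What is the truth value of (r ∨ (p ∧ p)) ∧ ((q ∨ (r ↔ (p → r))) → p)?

U

p ∧ p = U ∧ U = U
r ∨ (p ∧ p) = True ∨ U = True
p → r = U → True = True
r ↔ (p → r) = True ↔ True = True
q ∨ (r ↔ (p → r)) = U ∨ True = True
(q ∨ (r ↔ (p → r))) → p = True → U = U
(r ∨ (p ∧ p)) ∧ ((q ∨ (r ↔ (p → r))) → p) = True ∧ U = U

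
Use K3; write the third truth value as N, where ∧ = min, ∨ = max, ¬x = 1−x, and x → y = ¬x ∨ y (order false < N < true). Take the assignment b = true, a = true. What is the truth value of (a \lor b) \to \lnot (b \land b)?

a \lor b = true \lor true = true
b \land b = true \land true = true
\lnot (b \land b) = \lnot true = false
(a \lor b) \to \lnot (b \land b) = true \to false = false

false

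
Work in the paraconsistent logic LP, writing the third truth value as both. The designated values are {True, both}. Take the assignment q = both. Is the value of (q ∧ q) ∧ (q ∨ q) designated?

Yes

q ∧ q = both ∧ both = both
q ∨ q = both ∨ both = both
(q ∧ q) ∧ (q ∨ q) = both ∧ both = both
both ∈ {True, both}.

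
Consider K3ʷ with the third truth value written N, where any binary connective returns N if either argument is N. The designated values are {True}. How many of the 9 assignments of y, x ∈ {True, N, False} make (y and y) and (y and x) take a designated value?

Designated under: (y=True, x=True).

1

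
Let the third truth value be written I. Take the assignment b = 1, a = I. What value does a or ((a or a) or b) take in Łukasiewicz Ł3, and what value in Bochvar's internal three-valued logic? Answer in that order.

In Łukasiewicz Ł3: a or a = I or I = I
(a or a) or b = I or 1 = 1
a or ((a or a) or b) = I or 1 = 1
In Bochvar's internal three-valued logic: a or a = I or I = I
(a or a) or b = I or 1 = I
a or ((a or a) or b) = I or I = I
They differ because Łukasiewicz Ł3 and Bochvar's internal three-valued logic treat I differently under the binary connectives.

1; I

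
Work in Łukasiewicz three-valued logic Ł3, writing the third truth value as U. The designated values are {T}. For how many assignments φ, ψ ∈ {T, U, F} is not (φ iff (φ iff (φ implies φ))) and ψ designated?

0

Of the 9 assignments, 0 give a value in {T}.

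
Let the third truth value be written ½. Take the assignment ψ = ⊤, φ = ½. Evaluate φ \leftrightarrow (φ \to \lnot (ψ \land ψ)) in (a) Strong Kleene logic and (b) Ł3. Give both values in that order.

½; ⊤

In Strong Kleene logic: ψ \land ψ = ⊤ \land ⊤ = ⊤
\lnot (ψ \land ψ) = \lnot ⊤ = ⊥
φ \to \lnot (ψ \land ψ) = ½ \to ⊥ = ½  [\lnot ½ \lor ⊥]
φ \leftrightarrow (φ \to \lnot (ψ \land ψ)) = ½ \leftrightarrow ½ = ½
In Ł3: ψ \land ψ = ⊤ \land ⊤ = ⊤
\lnot (ψ \land ψ) = \lnot ⊤ = ⊥
φ \to \lnot (ψ \land ψ) = ½ \to ⊥ = ½  [min(1, 1−½+0)]
φ \leftrightarrow (φ \to \lnot (ψ \land ψ)) = ½ \leftrightarrow ½ = ⊤
They differ because Strong Kleene logic and Ł3 treat ½ differently under implication.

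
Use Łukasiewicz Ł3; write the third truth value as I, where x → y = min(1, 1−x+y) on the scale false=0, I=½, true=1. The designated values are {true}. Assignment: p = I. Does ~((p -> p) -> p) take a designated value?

p -> p = I -> I = true  [min(1, 1−½+½)]
(p -> p) -> p = true -> I = I
~((p -> p) -> p) = ~I = I
I ∉ {true}.

No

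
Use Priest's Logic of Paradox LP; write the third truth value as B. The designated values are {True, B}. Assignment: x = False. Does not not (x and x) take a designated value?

No

x and x = False and False = False
not (x and x) = not False = True
not not (x and x) = not True = False
False ∉ {True, B}.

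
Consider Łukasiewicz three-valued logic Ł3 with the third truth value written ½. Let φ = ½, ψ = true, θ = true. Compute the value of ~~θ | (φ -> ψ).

~θ = ~true = false
~~θ = ~false = true
φ -> ψ = ½ -> true = true  [min(1, 1−½+1)]
~~θ | (φ -> ψ) = true | true = true

true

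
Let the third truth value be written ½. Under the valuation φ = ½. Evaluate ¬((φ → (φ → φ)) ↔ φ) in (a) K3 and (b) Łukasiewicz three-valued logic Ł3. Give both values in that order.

In K3: φ → φ = ½ → ½ = ½  [¬½ ∨ ½]
φ → (φ → φ) = ½ → ½ = ½
(φ → (φ → φ)) ↔ φ = ½ ↔ ½ = ½
¬((φ → (φ → φ)) ↔ φ) = ¬½ = ½
In Łukasiewicz three-valued logic Ł3: φ → φ = ½ → ½ = ⊤  [min(1, 1−½+½)]
φ → (φ → φ) = ½ → ⊤ = ⊤
(φ → (φ → φ)) ↔ φ = ⊤ ↔ ½ = ½
¬((φ → (φ → φ)) ↔ φ) = ¬½ = ½

½; ½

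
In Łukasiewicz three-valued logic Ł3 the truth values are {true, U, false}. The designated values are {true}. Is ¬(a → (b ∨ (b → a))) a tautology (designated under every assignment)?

No

Countermodel: a=true, b=true gives false, which is not designated.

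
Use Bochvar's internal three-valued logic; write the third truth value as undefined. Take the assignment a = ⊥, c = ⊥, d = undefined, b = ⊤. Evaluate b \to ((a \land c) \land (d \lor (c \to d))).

a \land c = ⊥ \land ⊥ = ⊥
c \to d = ⊥ \to undefined = undefined  [any arg is the third value ⇒ result is the third value]
d \lor (c \to d) = undefined \lor undefined = undefined
(a \land c) \land (d \lor (c \to d)) = ⊥ \land undefined = undefined
b \to ((a \land c) \land (d \lor (c \to d))) = ⊤ \to undefined = undefined

undefined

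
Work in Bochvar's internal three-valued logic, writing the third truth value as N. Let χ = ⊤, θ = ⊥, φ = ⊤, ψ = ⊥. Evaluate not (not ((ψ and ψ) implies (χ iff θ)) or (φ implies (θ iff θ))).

⊥

ψ and ψ = ⊥ and ⊥ = ⊥
χ iff θ = ⊤ iff ⊥ = ⊥
(ψ and ψ) implies (χ iff θ) = ⊥ implies ⊥ = ⊤
not ((ψ and ψ) implies (χ iff θ)) = not ⊤ = ⊥
θ iff θ = ⊥ iff ⊥ = ⊤
φ implies (θ iff θ) = ⊤ implies ⊤ = ⊤
not ((ψ and ψ) implies (χ iff θ)) or (φ implies (θ iff θ)) = ⊥ or ⊤ = ⊤
not (not ((ψ and ψ) implies (χ iff θ)) or (φ implies (θ iff θ))) = not ⊤ = ⊥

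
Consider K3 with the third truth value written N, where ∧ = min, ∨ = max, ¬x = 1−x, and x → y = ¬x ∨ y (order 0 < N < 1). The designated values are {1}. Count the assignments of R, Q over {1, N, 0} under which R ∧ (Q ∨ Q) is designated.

1

Designated under: (R=1, Q=1).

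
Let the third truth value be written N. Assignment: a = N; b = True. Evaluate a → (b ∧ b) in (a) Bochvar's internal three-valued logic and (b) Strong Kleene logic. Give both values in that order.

In Bochvar's internal three-valued logic: b ∧ b = True ∧ True = True
a → (b ∧ b) = N → True = N
In Strong Kleene logic: b ∧ b = True ∧ True = True
a → (b ∧ b) = N → True = True  [¬N ∨ True]
They differ because Bochvar's internal three-valued logic and Strong Kleene logic treat N differently under the binary connectives.

N; True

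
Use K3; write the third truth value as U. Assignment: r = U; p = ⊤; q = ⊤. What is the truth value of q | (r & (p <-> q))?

⊤

p <-> q = ⊤ <-> ⊤ = ⊤
r & (p <-> q) = U & ⊤ = U
q | (r & (p <-> q)) = ⊤ | U = ⊤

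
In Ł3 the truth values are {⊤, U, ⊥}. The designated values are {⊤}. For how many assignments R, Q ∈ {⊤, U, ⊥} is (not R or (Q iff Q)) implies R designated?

3

Designated under: (R=⊤, Q=⊤); (R=⊤, Q=U); (R=⊤, Q=⊥).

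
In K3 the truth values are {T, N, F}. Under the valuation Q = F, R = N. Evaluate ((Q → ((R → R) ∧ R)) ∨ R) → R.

N

R → R = N → N = N
(R → R) ∧ R = N ∧ N = N
Q → ((R → R) ∧ R) = F → N = T
(Q → ((R → R) ∧ R)) ∨ R = T ∨ N = T
((Q → ((R → R) ∧ R)) ∨ R) → R = T → N = N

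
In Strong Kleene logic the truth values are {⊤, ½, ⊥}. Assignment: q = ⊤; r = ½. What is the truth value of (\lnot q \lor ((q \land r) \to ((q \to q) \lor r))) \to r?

½

\lnot q = \lnot ⊤ = ⊥
q \land r = ⊤ \land ½ = ½
q \to q = ⊤ \to ⊤ = ⊤
(q \to q) \lor r = ⊤ \lor ½ = ⊤
(q \land r) \to ((q \to q) \lor r) = ½ \to ⊤ = ⊤
\lnot q \lor ((q \land r) \to ((q \to q) \lor r)) = ⊥ \lor ⊤ = ⊤
(\lnot q \lor ((q \land r) \to ((q \to q) \lor r))) \to r = ⊤ \to ½ = ½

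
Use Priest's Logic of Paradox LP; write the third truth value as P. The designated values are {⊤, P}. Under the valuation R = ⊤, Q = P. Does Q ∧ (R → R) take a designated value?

Yes

R → R = ⊤ → ⊤ = ⊤
Q ∧ (R → R) = P ∧ ⊤ = P
P ∈ {⊤, P}.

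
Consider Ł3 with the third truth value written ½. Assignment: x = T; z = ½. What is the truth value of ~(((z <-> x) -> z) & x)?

F

z <-> x = ½ <-> T = ½  [1 − |½−1|]
(z <-> x) -> z = ½ -> ½ = T
((z <-> x) -> z) & x = T & T = T
~(((z <-> x) -> z) & x) = ~T = F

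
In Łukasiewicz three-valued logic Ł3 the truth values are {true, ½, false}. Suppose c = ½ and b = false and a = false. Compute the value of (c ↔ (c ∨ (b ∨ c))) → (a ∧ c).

b ∨ c = false ∨ ½ = ½
c ∨ (b ∨ c) = ½ ∨ ½ = ½
c ↔ (c ∨ (b ∨ c)) = ½ ↔ ½ = true  [1 − |½−½|]
a ∧ c = false ∧ ½ = false
(c ↔ (c ∨ (b ∨ c))) → (a ∧ c) = true → false = false

false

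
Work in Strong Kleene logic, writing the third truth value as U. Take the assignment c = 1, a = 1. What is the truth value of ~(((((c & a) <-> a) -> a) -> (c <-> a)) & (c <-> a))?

0

c & a = 1 & 1 = 1
(c & a) <-> a = 1 <-> 1 = 1
((c & a) <-> a) -> a = 1 -> 1 = 1
c <-> a = 1 <-> 1 = 1
(((c & a) <-> a) -> a) -> (c <-> a) = 1 -> 1 = 1
c <-> a = 1 <-> 1 = 1
((((c & a) <-> a) -> a) -> (c <-> a)) & (c <-> a) = 1 & 1 = 1
~(((((c & a) <-> a) -> a) -> (c <-> a)) & (c <-> a)) = ~1 = 0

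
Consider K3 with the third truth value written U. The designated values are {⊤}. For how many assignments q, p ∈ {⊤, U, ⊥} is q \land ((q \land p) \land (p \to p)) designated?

1

Designated under: (q=⊤, p=⊤).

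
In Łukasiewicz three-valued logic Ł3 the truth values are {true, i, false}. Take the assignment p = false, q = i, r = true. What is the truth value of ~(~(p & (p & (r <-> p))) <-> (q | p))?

r <-> p = true <-> false = false
p & (r <-> p) = false & false = false
p & (p & (r <-> p)) = false & false = false
~(p & (p & (r <-> p))) = ~false = true
q | p = i | false = i
~(p & (p & (r <-> p))) <-> (q | p) = true <-> i = i  [1 − |1−½|]
~(~(p & (p & (r <-> p))) <-> (q | p)) = ~i = i

i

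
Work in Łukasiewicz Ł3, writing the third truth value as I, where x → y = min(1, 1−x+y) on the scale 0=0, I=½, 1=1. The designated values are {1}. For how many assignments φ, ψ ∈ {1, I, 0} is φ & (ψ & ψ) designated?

1

Designated under: (φ=1, ψ=1).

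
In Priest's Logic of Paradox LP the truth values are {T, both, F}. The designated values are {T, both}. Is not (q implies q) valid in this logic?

Countermodel: q=T gives F, which is not designated.

No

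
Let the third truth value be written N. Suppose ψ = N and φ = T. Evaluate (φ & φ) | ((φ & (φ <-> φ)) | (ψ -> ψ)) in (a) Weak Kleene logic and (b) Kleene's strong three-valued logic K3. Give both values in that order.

In Weak Kleene logic: φ & φ = T & T = T
φ <-> φ = T <-> T = T
φ & (φ <-> φ) = T & T = T
ψ -> ψ = N -> N = N
(φ & (φ <-> φ)) | (ψ -> ψ) = T | N = N
(φ & φ) | ((φ & (φ <-> φ)) | (ψ -> ψ)) = T | N = N
In Kleene's strong three-valued logic K3: φ & φ = T & T = T
φ <-> φ = T <-> T = T
φ & (φ <-> φ) = T & T = T
ψ -> ψ = N -> N = N  [~N | N]
(φ & (φ <-> φ)) | (ψ -> ψ) = T | N = T
(φ & φ) | ((φ & (φ <-> φ)) | (ψ -> ψ)) = T | T = T
They differ because Weak Kleene logic and Kleene's strong three-valued logic K3 treat N differently under the binary connectives.

N; T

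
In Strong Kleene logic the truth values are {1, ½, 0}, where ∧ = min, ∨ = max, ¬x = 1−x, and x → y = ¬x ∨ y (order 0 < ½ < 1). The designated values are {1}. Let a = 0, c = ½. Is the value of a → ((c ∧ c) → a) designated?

c ∧ c = ½ ∧ ½ = ½
(c ∧ c) → a = ½ → 0 = ½  [¬½ ∨ 0]
a → ((c ∧ c) → a) = 0 → ½ = 1
1 ∈ {1}.

Yes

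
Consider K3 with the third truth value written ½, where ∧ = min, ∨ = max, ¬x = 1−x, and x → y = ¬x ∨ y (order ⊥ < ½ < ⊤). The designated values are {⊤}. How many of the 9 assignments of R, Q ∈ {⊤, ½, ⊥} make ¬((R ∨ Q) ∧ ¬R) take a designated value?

4

Designated under: (R=⊤, Q=⊤); (R=⊤, Q=½); (R=⊤, Q=⊥); (R=⊥, Q=⊥).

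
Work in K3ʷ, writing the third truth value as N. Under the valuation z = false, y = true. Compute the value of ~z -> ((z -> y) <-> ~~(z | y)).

true

~z = ~false = true
z -> y = false -> true = true
z | y = false | true = true
~(z | y) = ~true = false
~~(z | y) = ~false = true
(z -> y) <-> ~~(z | y) = true <-> true = true
~z -> ((z -> y) <-> ~~(z | y)) = true -> true = true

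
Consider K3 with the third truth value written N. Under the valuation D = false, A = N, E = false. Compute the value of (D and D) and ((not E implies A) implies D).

D and D = false and false = false
not E = not false = true
not E implies A = true implies N = N  [not true or N]
(not E implies A) implies D = N implies false = N
(D and D) and ((not E implies A) implies D) = false and N = false

false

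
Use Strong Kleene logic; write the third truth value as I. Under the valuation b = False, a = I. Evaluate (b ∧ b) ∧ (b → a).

False

b ∧ b = False ∧ False = False
b → a = False → I = True  [¬False ∨ I]
(b ∧ b) ∧ (b → a) = False ∧ True = False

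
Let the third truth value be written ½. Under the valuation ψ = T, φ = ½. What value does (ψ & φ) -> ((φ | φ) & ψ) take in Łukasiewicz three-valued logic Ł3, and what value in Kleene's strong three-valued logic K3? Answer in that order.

In Łukasiewicz three-valued logic Ł3: ψ & φ = T & ½ = ½
φ | φ = ½ | ½ = ½
(φ | φ) & ψ = ½ & T = ½
(ψ & φ) -> ((φ | φ) & ψ) = ½ -> ½ = T
In Kleene's strong three-valued logic K3: ψ & φ = T & ½ = ½
φ | φ = ½ | ½ = ½
(φ | φ) & ψ = ½ & T = ½
(ψ & φ) -> ((φ | φ) & ψ) = ½ -> ½ = ½  [~½ | ½]
They differ because Łukasiewicz three-valued logic Ł3 and Kleene's strong three-valued logic K3 treat ½ differently under implication.

T; ½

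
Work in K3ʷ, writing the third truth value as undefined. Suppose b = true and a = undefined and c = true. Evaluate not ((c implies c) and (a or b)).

undefined

c implies c = true implies true = true
a or b = undefined or true = undefined
(c implies c) and (a or b) = true and undefined = undefined
not ((c implies c) and (a or b)) = not undefined = undefined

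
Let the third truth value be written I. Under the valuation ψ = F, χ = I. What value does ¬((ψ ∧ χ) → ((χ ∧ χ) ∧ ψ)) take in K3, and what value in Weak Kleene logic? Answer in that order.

In K3: ψ ∧ χ = F ∧ I = F
χ ∧ χ = I ∧ I = I
(χ ∧ χ) ∧ ψ = I ∧ F = F
(ψ ∧ χ) → ((χ ∧ χ) ∧ ψ) = F → F = T
¬((ψ ∧ χ) → ((χ ∧ χ) ∧ ψ)) = ¬T = F
In Weak Kleene logic: ψ ∧ χ = F ∧ I = I
χ ∧ χ = I ∧ I = I
(χ ∧ χ) ∧ ψ = I ∧ F = I
(ψ ∧ χ) → ((χ ∧ χ) ∧ ψ) = I → I = I  [any arg is the third value ⇒ result is the third value]
¬((ψ ∧ χ) → ((χ ∧ χ) ∧ ψ)) = ¬I = I
They differ because K3 and Weak Kleene logic treat I differently under the binary connectives.

F; I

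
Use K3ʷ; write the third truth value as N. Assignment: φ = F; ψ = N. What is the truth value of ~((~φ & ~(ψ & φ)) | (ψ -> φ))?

N

~φ = ~F = T
ψ & φ = N & F = N
~(ψ & φ) = ~N = N
~φ & ~(ψ & φ) = T & N = N
ψ -> φ = N -> F = N  [any arg is the third value ⇒ result is the third value]
(~φ & ~(ψ & φ)) | (ψ -> φ) = N | N = N
~((~φ & ~(ψ & φ)) | (ψ -> φ)) = ~N = N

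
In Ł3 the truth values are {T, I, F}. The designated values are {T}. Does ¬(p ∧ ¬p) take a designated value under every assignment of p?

Countermodel: p=I gives I, which is not designated.

No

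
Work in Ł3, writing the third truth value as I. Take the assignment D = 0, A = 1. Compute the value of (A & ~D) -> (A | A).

~D = ~0 = 1
A & ~D = 1 & 1 = 1
A | A = 1 | 1 = 1
(A & ~D) -> (A | A) = 1 -> 1 = 1

1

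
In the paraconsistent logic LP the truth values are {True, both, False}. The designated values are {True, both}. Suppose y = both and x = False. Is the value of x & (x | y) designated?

No

x | y = False | both = both
x & (x | y) = False & both = False
False ∉ {True, both}.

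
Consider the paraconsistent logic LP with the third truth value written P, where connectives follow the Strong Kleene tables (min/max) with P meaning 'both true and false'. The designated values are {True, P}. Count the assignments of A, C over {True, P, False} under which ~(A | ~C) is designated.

Designated under: (A=P, C=True); (A=P, C=P); (A=False, C=True); (A=False, C=P).

4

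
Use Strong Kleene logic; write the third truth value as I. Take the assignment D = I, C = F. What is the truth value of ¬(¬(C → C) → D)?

C → C = F → F = T
¬(C → C) = ¬T = F
¬(C → C) → D = F → I = T
¬(¬(C → C) → D) = ¬T = F

F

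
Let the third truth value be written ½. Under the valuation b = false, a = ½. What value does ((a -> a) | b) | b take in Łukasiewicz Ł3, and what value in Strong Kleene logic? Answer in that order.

In Łukasiewicz Ł3: a -> a = ½ -> ½ = true  [min(1, 1−½+½)]
(a -> a) | b = true | false = true
((a -> a) | b) | b = true | false = true
In Strong Kleene logic: a -> a = ½ -> ½ = ½  [~½ | ½]
(a -> a) | b = ½ | false = ½
((a -> a) | b) | b = ½ | false = ½
They differ because Łukasiewicz Ł3 and Strong Kleene logic treat ½ differently under implication.

true; ½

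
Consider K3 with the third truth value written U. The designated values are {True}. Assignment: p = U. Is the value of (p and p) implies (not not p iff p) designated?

No

p and p = U and U = U
not p = not U = U
not not p = not U = U
not not p iff p = U iff U = U
(p and p) implies (not not p iff p) = U implies U = U  [not U or U]
U ∉ {True}.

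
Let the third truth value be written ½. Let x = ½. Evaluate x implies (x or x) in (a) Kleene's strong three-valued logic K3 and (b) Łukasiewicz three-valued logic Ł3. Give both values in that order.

In Kleene's strong three-valued logic K3: x or x = ½ or ½ = ½
x implies (x or x) = ½ implies ½ = ½  [not ½ or ½]
In Łukasiewicz three-valued logic Ł3: x or x = ½ or ½ = ½
x implies (x or x) = ½ implies ½ = ⊤  [min(1, 1−½+½)]
They differ because Kleene's strong three-valued logic K3 and Łukasiewicz three-valued logic Ł3 treat ½ differently under implication.

½; ⊤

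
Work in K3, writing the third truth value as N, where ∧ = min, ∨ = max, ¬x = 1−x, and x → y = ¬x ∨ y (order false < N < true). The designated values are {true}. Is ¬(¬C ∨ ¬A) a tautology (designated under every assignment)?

No

Countermodel: C=true, A=N gives N, which is not designated.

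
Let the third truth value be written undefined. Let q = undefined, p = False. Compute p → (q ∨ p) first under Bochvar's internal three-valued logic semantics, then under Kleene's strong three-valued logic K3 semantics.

In Bochvar's internal three-valued logic: q ∨ p = undefined ∨ False = undefined
p → (q ∨ p) = False → undefined = undefined
In Kleene's strong three-valued logic K3: q ∨ p = undefined ∨ False = undefined
p → (q ∨ p) = False → undefined = True  [¬False ∨ undefined]
They differ because Bochvar's internal three-valued logic and Kleene's strong three-valued logic K3 treat undefined differently under the binary connectives.

undefined; True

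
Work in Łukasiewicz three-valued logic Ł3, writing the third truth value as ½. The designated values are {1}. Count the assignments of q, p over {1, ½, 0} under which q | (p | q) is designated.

5

Of the 9 assignments, 5 give a value in {1}.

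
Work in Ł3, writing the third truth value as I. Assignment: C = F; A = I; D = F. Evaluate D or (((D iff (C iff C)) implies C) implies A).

I

C iff C = F iff F = T
D iff (C iff C) = F iff T = F
(D iff (C iff C)) implies C = F implies F = T
((D iff (C iff C)) implies C) implies A = T implies I = I
D or (((D iff (C iff C)) implies C) implies A) = F or I = I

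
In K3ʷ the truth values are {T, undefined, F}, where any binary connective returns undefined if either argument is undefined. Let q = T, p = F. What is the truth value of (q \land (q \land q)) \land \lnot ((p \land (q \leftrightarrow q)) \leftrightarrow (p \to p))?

q \land q = T \land T = T
q \land (q \land q) = T \land T = T
q \leftrightarrow q = T \leftrightarrow T = T
p \land (q \leftrightarrow q) = F \land T = F
p \to p = F \to F = T
(p \land (q \leftrightarrow q)) \leftrightarrow (p \to p) = F \leftrightarrow T = F
\lnot ((p \land (q \leftrightarrow q)) \leftrightarrow (p \to p)) = \lnot F = T
(q \land (q \land q)) \land \lnot ((p \land (q \leftrightarrow q)) \leftrightarrow (p \to p)) = T \land T = T

T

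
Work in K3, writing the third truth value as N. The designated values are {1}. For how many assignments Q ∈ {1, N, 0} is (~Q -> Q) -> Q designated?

Q=1: 1 ✓
Q=N: N ·
Q=0: 1 ✓

2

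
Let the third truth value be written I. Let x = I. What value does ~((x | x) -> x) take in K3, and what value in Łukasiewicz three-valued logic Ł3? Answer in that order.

I; false

In K3: x | x = I | I = I
(x | x) -> x = I -> I = I  [~I | I]
~((x | x) -> x) = ~I = I
In Łukasiewicz three-valued logic Ł3: x | x = I | I = I
(x | x) -> x = I -> I = true
~((x | x) -> x) = ~true = false
They differ because K3 and Łukasiewicz three-valued logic Ł3 treat I differently under implication.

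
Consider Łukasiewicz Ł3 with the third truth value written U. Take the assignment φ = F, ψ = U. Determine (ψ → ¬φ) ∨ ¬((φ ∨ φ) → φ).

T

¬φ = ¬F = T
ψ → ¬φ = U → T = T  [min(1, 1−½+1)]
φ ∨ φ = F ∨ F = F
(φ ∨ φ) → φ = F → F = T
¬((φ ∨ φ) → φ) = ¬T = F
(ψ → ¬φ) ∨ ¬((φ ∨ φ) → φ) = T ∨ F = T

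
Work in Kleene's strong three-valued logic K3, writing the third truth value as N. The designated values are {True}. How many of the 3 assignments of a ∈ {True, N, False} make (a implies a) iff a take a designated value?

a=True: True ✓
a=N: N ·
a=False: False ·

1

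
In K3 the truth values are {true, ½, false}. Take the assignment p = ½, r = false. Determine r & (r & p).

r & p = false & ½ = false
r & (r & p) = false & false = false

false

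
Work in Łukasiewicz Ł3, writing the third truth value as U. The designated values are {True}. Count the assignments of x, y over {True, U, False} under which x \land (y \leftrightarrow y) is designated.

Designated under: (x=True, y=True); (x=True, y=U); (x=True, y=False).

3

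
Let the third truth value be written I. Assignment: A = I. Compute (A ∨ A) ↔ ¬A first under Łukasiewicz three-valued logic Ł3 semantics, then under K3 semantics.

true; I

In Łukasiewicz three-valued logic Ł3: A ∨ A = I ∨ I = I
¬A = ¬I = I
(A ∨ A) ↔ ¬A = I ↔ I = true  [1 − |½−½|]
In K3: A ∨ A = I ∨ I = I
¬A = ¬I = I
(A ∨ A) ↔ ¬A = I ↔ I = I
They differ because Łukasiewicz three-valued logic Ł3 and K3 treat I differently under implication.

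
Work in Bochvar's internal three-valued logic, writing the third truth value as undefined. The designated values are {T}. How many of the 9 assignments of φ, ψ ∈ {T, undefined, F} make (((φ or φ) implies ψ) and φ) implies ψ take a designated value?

Designated under: (φ=T, ψ=T); (φ=T, ψ=F); (φ=F, ψ=T); (φ=F, ψ=F).

4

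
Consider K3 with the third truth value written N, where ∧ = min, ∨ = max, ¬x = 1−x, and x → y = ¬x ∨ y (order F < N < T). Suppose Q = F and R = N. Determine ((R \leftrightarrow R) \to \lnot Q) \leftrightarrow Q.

R \leftrightarrow R = N \leftrightarrow N = N
\lnot Q = \lnot F = T
(R \leftrightarrow R) \to \lnot Q = N \to T = T  [\lnot N \lor T]
((R \leftrightarrow R) \to \lnot Q) \leftrightarrow Q = T \leftrightarrow F = F

F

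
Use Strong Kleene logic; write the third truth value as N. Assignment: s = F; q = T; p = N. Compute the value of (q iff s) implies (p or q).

q iff s = T iff F = F
p or q = N or T = T
(q iff s) implies (p or q) = F implies T = T

T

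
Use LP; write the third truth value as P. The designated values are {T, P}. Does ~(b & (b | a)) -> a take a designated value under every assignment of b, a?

Countermodel: b=F, a=F gives F, which is not designated.

No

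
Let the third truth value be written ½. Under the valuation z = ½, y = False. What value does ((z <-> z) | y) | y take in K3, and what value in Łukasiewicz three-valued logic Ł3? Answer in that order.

In K3: z <-> z = ½ <-> ½ = ½
(z <-> z) | y = ½ | False = ½
((z <-> z) | y) | y = ½ | False = ½
In Łukasiewicz three-valued logic Ł3: z <-> z = ½ <-> ½ = True  [1 − |½−½|]
(z <-> z) | y = True | False = True
((z <-> z) | y) | y = True | False = True
They differ because K3 and Łukasiewicz three-valued logic Ł3 treat ½ differently under implication.

½; True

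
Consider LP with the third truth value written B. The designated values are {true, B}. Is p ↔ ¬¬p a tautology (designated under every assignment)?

Yes

Every assignment of p over {true, B, false} gives a value in {true, B}.
In particular, with p=B: p ↔ ¬¬p = B.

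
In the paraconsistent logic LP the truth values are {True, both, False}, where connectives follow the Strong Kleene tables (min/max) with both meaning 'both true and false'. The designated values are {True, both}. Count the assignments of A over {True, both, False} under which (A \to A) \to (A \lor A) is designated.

2

A=True: True ✓
A=both: both ✓
A=False: False ·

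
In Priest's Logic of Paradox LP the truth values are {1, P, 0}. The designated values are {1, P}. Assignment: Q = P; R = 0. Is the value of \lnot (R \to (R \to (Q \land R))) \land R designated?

No

Q \land R = P \land 0 = 0
R \to (Q \land R) = 0 \to 0 = 1
R \to (R \to (Q \land R)) = 0 \to 1 = 1
\lnot (R \to (R \to (Q \land R))) = \lnot 1 = 0
\lnot (R \to (R \to (Q \land R))) \land R = 0 \land 0 = 0
0 ∉ {1, P}.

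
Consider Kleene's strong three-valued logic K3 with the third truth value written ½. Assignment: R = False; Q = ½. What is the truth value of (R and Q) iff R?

R and Q = False and ½ = False
(R and Q) iff R = False iff False = True

True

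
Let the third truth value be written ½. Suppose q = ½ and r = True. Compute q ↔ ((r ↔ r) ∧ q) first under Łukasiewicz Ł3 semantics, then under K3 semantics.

True; ½

In Łukasiewicz Ł3: r ↔ r = True ↔ True = True
(r ↔ r) ∧ q = True ∧ ½ = ½
q ↔ ((r ↔ r) ∧ q) = ½ ↔ ½ = True
In K3: r ↔ r = True ↔ True = True
(r ↔ r) ∧ q = True ∧ ½ = ½
q ↔ ((r ↔ r) ∧ q) = ½ ↔ ½ = ½
They differ because Łukasiewicz Ł3 and K3 treat ½ differently under implication.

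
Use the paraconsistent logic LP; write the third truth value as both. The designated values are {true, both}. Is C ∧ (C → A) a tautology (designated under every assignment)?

No

Countermodel: C=true, A=false gives false, which is not designated.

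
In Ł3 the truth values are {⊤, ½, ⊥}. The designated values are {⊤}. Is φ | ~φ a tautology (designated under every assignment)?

Countermodel: φ=½ gives ½, which is not designated.

No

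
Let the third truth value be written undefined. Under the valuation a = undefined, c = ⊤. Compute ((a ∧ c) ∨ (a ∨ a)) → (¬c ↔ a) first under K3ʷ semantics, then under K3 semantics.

undefined; undefined

In K3ʷ: a ∧ c = undefined ∧ ⊤ = undefined
a ∨ a = undefined ∨ undefined = undefined
(a ∧ c) ∨ (a ∨ a) = undefined ∨ undefined = undefined
¬c = ¬⊤ = ⊥
¬c ↔ a = ⊥ ↔ undefined = undefined
((a ∧ c) ∨ (a ∨ a)) → (¬c ↔ a) = undefined → undefined = undefined
In K3: a ∧ c = undefined ∧ ⊤ = undefined
a ∨ a = undefined ∨ undefined = undefined
(a ∧ c) ∨ (a ∨ a) = undefined ∨ undefined = undefined
¬c = ¬⊤ = ⊥
¬c ↔ a = ⊥ ↔ undefined = undefined
((a ∧ c) ∨ (a ∨ a)) → (¬c ↔ a) = undefined → undefined = undefined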